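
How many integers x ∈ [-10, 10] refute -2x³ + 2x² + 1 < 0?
Counterexamples in [-10, 10]: {-10, -9, -8, -7, -6, -5, -4, -3, -2, -1, 0, 1}.

Counting them gives 12 values.

Answer: 12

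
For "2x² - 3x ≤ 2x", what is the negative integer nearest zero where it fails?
Testing negative integers from -1 downward:
x = -1: LHS = 2·(-1)² - 3·(-1) = 5, RHS = 2·(-1) = -2; 5 ≤ -2 — FAILS  ← closest negative counterexample to 0

Answer: x = -1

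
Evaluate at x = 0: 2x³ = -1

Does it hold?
x = 0: LHS = 2·0³ = 0; 0 = -1 — FAILS

The relation fails at x = 0, so x = 0 is a counterexample.

Answer: No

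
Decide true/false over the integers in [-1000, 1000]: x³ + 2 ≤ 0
The claim fails at x = 0:
x = 0: LHS = 0³ + 2 = 2; 2 ≤ 0 — FAILS

Because a single integer refutes it, the statement is false.

Answer: False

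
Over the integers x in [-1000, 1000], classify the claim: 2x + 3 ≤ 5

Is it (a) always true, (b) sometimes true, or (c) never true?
Holds at x = 0: LHS = 2·0 + 3 = 3; 3 ≤ 5 — holds
Fails at x = 2: LHS = 2·2 + 3 = 7; 7 ≤ 5 — FAILS
It is satisfied by some integers in the range but not all.

Answer: Sometimes true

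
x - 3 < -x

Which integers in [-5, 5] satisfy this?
Holds for: {-5, -4, -3, -2, -1, 0, 1}
Fails for: {2, 3, 4, 5}

Answer: {-5, -4, -3, -2, -1, 0, 1}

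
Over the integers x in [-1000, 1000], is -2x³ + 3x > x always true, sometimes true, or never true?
Holds at x = -2: LHS = -2·(-2)³ + 3·(-2) = 10; 10 > -2 — holds
Fails at x = 0: LHS = -2·0³ + 3·0 = 0; 0 > 0 — FAILS
It is satisfied by some integers in the range but not all.

Answer: Sometimes true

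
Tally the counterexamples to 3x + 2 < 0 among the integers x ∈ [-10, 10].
Counterexamples in [-10, 10]: {0, 1, 2, 3, 4, 5, 6, 7, 8, 9, 10}.

Counting them gives 11 values.

Answer: 11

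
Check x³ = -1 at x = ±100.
x = 100: LHS = 100³ = 1000000; 1000000 = -1 — FAILS
x = -100: LHS = (-100)³ = -1000000; -1000000 = -1 — FAILS

Answer: No, fails for both x = 100 and x = -100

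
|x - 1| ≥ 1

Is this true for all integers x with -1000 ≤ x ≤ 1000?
The claim fails at x = 1:
x = 1: LHS = |1 - 1| = |0| = 0; 0 ≥ 1 — FAILS

Because a single integer refutes it, the statement is false.

Answer: False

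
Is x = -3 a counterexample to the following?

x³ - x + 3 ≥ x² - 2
Substitute x = -3 into the relation:
x = -3: LHS = (-3)³ - (-3) + 3 = -21, RHS = (-3)² - 2 = 7; -21 ≥ 7 — FAILS

Since the claim fails at x = -3, this value is a counterexample.

Answer: Yes, x = -3 is a counterexample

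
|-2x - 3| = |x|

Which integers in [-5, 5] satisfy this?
Holds for: {-3, -1}
Fails for: {-5, -4, -2, 0, 1, 2, 3, 4, 5}

Answer: {-3, -1}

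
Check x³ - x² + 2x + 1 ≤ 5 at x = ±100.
x = 100: LHS = 100³ - 100² + 2·100 + 1 = 990201; 990201 ≤ 5 — FAILS
x = -100: LHS = (-100)³ - (-100)² + 2·(-100) + 1 = -1010199; -1010199 ≤ 5 — holds

Answer: Partially: fails for x = 100, holds for x = -100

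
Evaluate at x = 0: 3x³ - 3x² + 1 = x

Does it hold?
x = 0: LHS = 3·0³ - 3·0² + 1 = 1; 1 = 0 — FAILS

The relation fails at x = 0, so x = 0 is a counterexample.

Answer: No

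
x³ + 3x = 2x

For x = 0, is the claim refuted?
Substitute x = 0 into the relation:
x = 0: LHS = 0³ + 3·0 = 0, RHS = 2·0 = 0; 0 = 0 — holds

The claim holds here, so x = 0 is not a counterexample. (A counterexample exists elsewhere, e.g. x = 1.)

Answer: No, x = 0 is not a counterexample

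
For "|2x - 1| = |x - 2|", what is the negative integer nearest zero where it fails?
Testing negative integers from -1 downward:
x = -1: LHS = |2·(-1) - 1| = |-3| = 3, RHS = |(-1) - 2| = |-3| = 3; 3 = 3 — holds
x = -2: LHS = |2·(-2) - 1| = |-5| = 5, RHS = |(-2) - 2| = |-4| = 4; 5 = 4 — FAILS  ← closest negative counterexample to 0

Answer: x = -2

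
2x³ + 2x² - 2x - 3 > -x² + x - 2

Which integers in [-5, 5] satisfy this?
Holds for: {-2, -1, 1, 2, 3, 4, 5}
Fails for: {-5, -4, -3, 0}

Answer: {-2, -1, 1, 2, 3, 4, 5}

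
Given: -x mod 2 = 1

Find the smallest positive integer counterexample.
Testing positive integers:
x = 1: LHS = (-1) mod 2 = 1; 1 = 1 — holds
x = 2: LHS = (-2) mod 2 = 0; 0 = 1 — FAILS  ← smallest positive counterexample

Answer: x = 2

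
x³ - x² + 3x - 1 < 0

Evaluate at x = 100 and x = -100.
x = 100: LHS = 100³ - 100² + 3·100 - 1 = 990299; 990299 < 0 — FAILS
x = -100: LHS = (-100)³ - (-100)² + 3·(-100) - 1 = -1010301; -1010301 < 0 — holds

Answer: Partially: fails for x = 100, holds for x = -100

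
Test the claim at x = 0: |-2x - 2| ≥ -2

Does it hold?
x = 0: LHS = |-2·0 - 2| = |-2| = 2; 2 ≥ -2 — holds

The relation is satisfied at x = 0.

Answer: Yes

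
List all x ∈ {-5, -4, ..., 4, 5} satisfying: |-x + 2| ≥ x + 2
Holds for: {-5, -4, -3, -2, -1, 0}
Fails for: {1, 2, 3, 4, 5}

Answer: {-5, -4, -3, -2, -1, 0}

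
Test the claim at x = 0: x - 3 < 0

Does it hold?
x = 0: LHS = 0 - 3 = -3; -3 < 0 — holds

The relation is satisfied at x = 0.

Answer: Yes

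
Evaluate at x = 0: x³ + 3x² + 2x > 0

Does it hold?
x = 0: LHS = 0³ + 3·0² + 2·0 = 0; 0 > 0 — FAILS

The relation fails at x = 0, so x = 0 is a counterexample.

Answer: No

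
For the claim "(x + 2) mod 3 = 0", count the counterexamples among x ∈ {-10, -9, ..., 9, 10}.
Counterexamples in [-10, 10]: {-10, -9, -7, -6, -4, -3, -1, 0, 2, 3, 5, 6, 8, 9}.

Counting them gives 14 values.

Answer: 14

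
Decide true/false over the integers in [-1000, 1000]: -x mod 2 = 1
The claim fails at x = 0:
x = 0: LHS = (-0) mod 2 = 0 mod 2 = 0; 0 = 1 — FAILS

Because a single integer refutes it, the statement is false.

Answer: False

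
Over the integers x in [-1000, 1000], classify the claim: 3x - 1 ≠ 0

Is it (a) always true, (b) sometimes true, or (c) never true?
Track d = LHS − RHS over the integers in [-1000, 1000]. Equality would need d = 0, but d changes sign only between consecutive integers, jumping over 0:
x = 0: LHS = 3·0 - 1 = -1; -1 ≠ 0 — holds  (d = -1)
x = 1: LHS = 3·1 - 1 = 2; 2 ≠ 0 — holds  (d = 2)
Away from these crossings d keeps a constant sign, and checking every integer in [-1000, 1000] confirms d ≠ 0 throughout. Hence the two sides are never equal, so the relation holds for every integer in [-1000, 1000].

No counterexample exists.

Answer: Always true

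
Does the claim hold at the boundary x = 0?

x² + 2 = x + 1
x = 0: LHS = 0² + 2 = 2, RHS = 0 + 1 = 1; 2 = 1 — FAILS

The relation fails at x = 0, so x = 0 is a counterexample.

Answer: No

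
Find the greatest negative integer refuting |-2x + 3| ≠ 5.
Testing negative integers from -1 downward:
x = -1: LHS = |-2·(-1) + 3| = |5| = 5; 5 ≠ 5 — FAILS  ← closest negative counterexample to 0

Answer: x = -1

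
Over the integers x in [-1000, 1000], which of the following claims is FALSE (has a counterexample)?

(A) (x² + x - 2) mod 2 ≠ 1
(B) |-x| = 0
(A) For a polynomial with integer coefficients, its value mod 2 depends only on x mod 2, so it suffices to check one representative of each residue class, x = 0, 1:
x = 0: LHS = (0² + 0 - 2) mod 2 = (-2) mod 2 = 0; 0 ≠ 1 — holds
x = 1: LHS = (1² + 1 - 2) mod 2 = 0 mod 2 = 0; 0 ≠ 1 — holds
The relation holds in every residue class, so the relation holds for every integer in [-1000, 1000].

(B) x = 1: LHS = |-1| = 1; 1 = 0 — FAILS

Only (B) has a counterexample.

Answer: B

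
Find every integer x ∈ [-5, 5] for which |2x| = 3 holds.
Track d = LHS − RHS over the integers in [-5, 5]. Equality would need d = 0, but d changes sign only between consecutive integers, jumping over 0:
x = -2: LHS = |2·(-2)| = |-4| = 4; 4 = 3 — FAILS  (d = 1)
x = -1: LHS = |2·(-1)| = |-2| = 2; 2 = 3 — FAILS  (d = -1)
x = 1: LHS = |2·1| = |2| = 2; 2 = 3 — FAILS  (d = -1)
x = 2: LHS = |2·2| = |4| = 4; 4 = 3 — FAILS  (d = 1)
Away from these crossings d keeps a constant sign, and checking every integer in [-5, 5] confirms d ≠ 0 throughout. Hence the two sides are never equal, so the claimed relation (=) fails for every integer in [-5, 5].

Answer: None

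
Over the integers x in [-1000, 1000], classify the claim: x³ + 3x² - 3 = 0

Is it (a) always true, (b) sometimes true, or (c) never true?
Track d = LHS − RHS over the integers in [-1000, 1000]. Equality would need d = 0, but d changes sign only between consecutive integers, jumping over 0:
x = -3: LHS = (-3)³ + 3·(-3)² - 3 = -3; -3 = 0 — FAILS  (d = -3)
x = -2: LHS = (-2)³ + 3·(-2)² - 3 = 1; 1 = 0 — FAILS  (d = 1)
x = -2: LHS = (-2)³ + 3·(-2)² - 3 = 1; 1 = 0 — FAILS  (d = 1)
x = -1: LHS = (-1)³ + 3·(-1)² - 3 = -1; -1 = 0 — FAILS  (d = -1)
x = 0: LHS = 0³ + 3·0² - 3 = -3; -3 = 0 — FAILS  (d = -3)
x = 1: LHS = 1³ + 3·1² - 3 = 1; 1 = 0 — FAILS  (d = 1)
Away from these crossings d keeps a constant sign, and checking every integer in [-1000, 1000] confirms d ≠ 0 throughout. Hence the two sides are never equal, so the claimed relation (=) fails for every integer in [-1000, 1000].

No integer in the range satisfies it.

Answer: Never true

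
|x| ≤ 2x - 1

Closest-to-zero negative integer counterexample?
Testing negative integers from -1 downward:
x = -1: LHS = |-1| = 1, RHS = 2·(-1) - 1 = -3; 1 ≤ -3 — FAILS  ← closest negative counterexample to 0

Answer: x = -1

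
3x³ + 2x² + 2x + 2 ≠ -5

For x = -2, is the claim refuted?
Substitute x = -2 into the relation:
x = -2: LHS = 3·(-2)³ + 2·(-2)² + 2·(-2) + 2 = -18; -18 ≠ -5 — holds

The relation holds at x = -2, so it is not a counterexample.

Answer: No, x = -2 is not a counterexample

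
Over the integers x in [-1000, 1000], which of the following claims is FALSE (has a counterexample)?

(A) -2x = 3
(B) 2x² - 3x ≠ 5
(A) x = 0: LHS = -2·0 = 0; 0 = 3 — FAILS
(B) x = -1: LHS = 2·(-1)² - 3·(-1) = 5; 5 ≠ 5 — FAILS

Answer: Both A and B are false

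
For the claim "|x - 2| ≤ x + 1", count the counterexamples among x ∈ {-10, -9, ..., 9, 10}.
Counterexamples in [-10, 10]: {-10, -9, -8, -7, -6, -5, -4, -3, -2, -1, 0}.

Counting them gives 11 values.

Answer: 11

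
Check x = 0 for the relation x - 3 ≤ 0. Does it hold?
x = 0: LHS = 0 - 3 = -3; -3 ≤ 0 — holds

The relation is satisfied at x = 0.

Answer: Yes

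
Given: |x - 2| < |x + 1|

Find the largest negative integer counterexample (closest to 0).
Testing negative integers from -1 downward:
x = -1: LHS = |(-1) - 2| = |-3| = 3, RHS = |(-1) + 1| = |0| = 0; 3 < 0 — FAILS  ← closest negative counterexample to 0

Answer: x = -1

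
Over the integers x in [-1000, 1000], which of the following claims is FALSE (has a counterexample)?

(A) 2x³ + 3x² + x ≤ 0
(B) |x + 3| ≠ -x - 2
(A) x = 1: LHS = 2·1³ + 3·1² + 1 = 6; 6 ≤ 0 — FAILS

(B) Track d = LHS − RHS over the integers in [-1000, 1000]. Equality would need d = 0, but d changes sign only between consecutive integers, jumping over 0:
x = -3: LHS = |(-3) + 3| = |0| = 0, RHS = -(-3) - 2 = 1; 0 ≠ 1 — holds  (d = -1)
x = -2: LHS = |(-2) + 3| = |1| = 1, RHS = -(-2) - 2 = 0; 1 ≠ 0 — holds  (d = 1)
Away from these crossings d keeps a constant sign, and checking every integer in [-1000, 1000] confirms d ≠ 0 throughout. Hence the two sides are never equal, so the relation holds for every integer in [-1000, 1000].

Only (A) has a counterexample.

Answer: A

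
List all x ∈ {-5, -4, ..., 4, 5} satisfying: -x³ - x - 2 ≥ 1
Holds for: {-5, -4, -3, -2}
Fails for: {-1, 0, 1, 2, 3, 4, 5}

Answer: {-5, -4, -3, -2}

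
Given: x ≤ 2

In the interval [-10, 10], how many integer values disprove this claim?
Counterexamples in [-10, 10]: {3, 4, 5, 6, 7, 8, 9, 10}.

Counting them gives 8 values.

Answer: 8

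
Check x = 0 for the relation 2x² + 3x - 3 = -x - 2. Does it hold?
x = 0: LHS = 2·0² + 3·0 - 3 = -3, RHS = -0 - 2 = -2; -3 = -2 — FAILS

The relation fails at x = 0, so x = 0 is a counterexample.

Answer: No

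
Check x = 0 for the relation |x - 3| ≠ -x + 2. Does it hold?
x = 0: LHS = |0 - 3| = |-3| = 3, RHS = -0 + 2 = 2; 3 ≠ 2 — holds

The relation is satisfied at x = 0.

Answer: Yes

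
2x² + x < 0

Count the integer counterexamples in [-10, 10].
Counterexamples in [-10, 10]: {-10, -9, -8, -7, -6, -5, -4, -3, -2, -1, 0, 1, 2, 3, 4, 5, 6, 7, 8, 9, 10}.

Counting them gives 21 values.

Answer: 21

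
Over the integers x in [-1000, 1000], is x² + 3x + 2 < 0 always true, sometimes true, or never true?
Over all integers in [-1000, 1000], LHS − RHS is smallest at x = -1, where it equals 0:
x = -1: LHS = (-1)² + 3·(-1) + 2 = 0; 0 < 0 — FAILS
At the ends of the range:
x = -1000: LHS = (-1000)² + 3·(-1000) + 2 = 997002; 997002 < 0 — FAILS
x = 1000: LHS = 1000² + 3·1000 + 2 = 1003002; 1003002 < 0 — FAILS
Hence LHS − RHS is never negative, i.e. LHS ≥ RHS throughout, so the claimed relation (<) fails for every integer in [-1000, 1000].

No integer in the range satisfies it.

Answer: Never true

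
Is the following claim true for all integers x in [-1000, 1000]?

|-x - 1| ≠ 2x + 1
The claim fails at x = 0:
x = 0: LHS = |-0 - 1| = |-1| = 1, RHS = 2·0 + 1 = 1; 1 ≠ 1 — FAILS

Because a single integer refutes it, the statement is false.

Answer: False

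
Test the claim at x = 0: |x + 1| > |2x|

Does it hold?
x = 0: LHS = |0 + 1| = |1| = 1, RHS = |2·0| = |0| = 0; 1 > 0 — holds

The relation is satisfied at x = 0.

Answer: Yes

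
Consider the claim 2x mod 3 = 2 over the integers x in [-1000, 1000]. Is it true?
The claim fails at x = 0:
x = 0: LHS = (2·0) mod 3 = 0 mod 3 = 0; 0 = 2 — FAILS

Because a single integer refutes it, the statement is false.

Answer: False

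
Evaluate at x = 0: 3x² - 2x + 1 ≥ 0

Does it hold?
x = 0: LHS = 3·0² - 2·0 + 1 = 1; 1 ≥ 0 — holds

The relation is satisfied at x = 0.

Answer: Yes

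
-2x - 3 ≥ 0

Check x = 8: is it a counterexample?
Substitute x = 8 into the relation:
x = 8: LHS = -2·8 - 3 = -19; -19 ≥ 0 — FAILS

Since the claim fails at x = 8, this value is a counterexample.

Answer: Yes, x = 8 is a counterexample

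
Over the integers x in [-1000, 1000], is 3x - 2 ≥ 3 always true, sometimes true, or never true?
Holds at x = 2: LHS = 3·2 - 2 = 4; 4 ≥ 3 — holds
Fails at x = 0: LHS = 3·0 - 2 = -2; -2 ≥ 3 — FAILS
It is satisfied by some integers in the range but not all.

Answer: Sometimes true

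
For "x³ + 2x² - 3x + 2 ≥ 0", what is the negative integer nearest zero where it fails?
Testing negative integers from -1 downward:
x = -1: LHS = (-1)³ + 2·(-1)² - 3·(-1) + 2 = 6; 6 ≥ 0 — holds
x = -2: LHS = (-2)³ + 2·(-2)² - 3·(-2) + 2 = 8; 8 ≥ 0 — holds
x = -3: LHS = (-3)³ + 2·(-3)² - 3·(-3) + 2 = 2; 2 ≥ 0 — holds
x = -4: LHS = (-4)³ + 2·(-4)² - 3·(-4) + 2 = -18; -18 ≥ 0 — FAILS  ← closest negative counterexample to 0

Answer: x = -4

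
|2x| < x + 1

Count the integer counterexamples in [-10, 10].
Counterexamples in [-10, 10]: {-10, -9, -8, -7, -6, -5, -4, -3, -2, -1, 1, 2, 3, 4, 5, 6, 7, 8, 9, 10}.

Counting them gives 20 values.

Answer: 20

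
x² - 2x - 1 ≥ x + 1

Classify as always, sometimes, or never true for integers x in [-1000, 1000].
Holds at x = -1: LHS = (-1)² - 2·(-1) - 1 = 2, RHS = (-1) + 1 = 0; 2 ≥ 0 — holds
Fails at x = 0: LHS = 0² - 2·0 - 1 = -1, RHS = 0 + 1 = 1; -1 ≥ 1 — FAILS
It is satisfied by some integers in the range but not all.

Answer: Sometimes true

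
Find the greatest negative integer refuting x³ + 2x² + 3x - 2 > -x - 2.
Testing negative integers from -1 downward:
x = -1: LHS = (-1)³ + 2·(-1)² + 3·(-1) - 2 = -4, RHS = -(-1) - 2 = -1; -4 > -1 — FAILS  ← closest negative counterexample to 0

Answer: x = -1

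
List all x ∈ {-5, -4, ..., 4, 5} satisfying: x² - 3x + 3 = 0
Over all integers in [-5, 5], LHS − RHS is always positive; it is smallest at x = 1, where it equals 1:
x = 1: LHS = 1² - 3·1 + 3 = 1; 1 = 0 — FAILS
At the ends of the range:
x = -5: LHS = (-5)² - 3·(-5) + 3 = 43; 43 = 0 — FAILS
x = 5: LHS = 5² - 3·5 + 3 = 13; 13 = 0 — FAILS
Hence LHS − RHS is never 0, i.e. the two sides are never equal, so the claimed relation (=) fails for every integer in [-5, 5].

Answer: None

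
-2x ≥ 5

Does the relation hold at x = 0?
x = 0: LHS = -2·0 = 0; 0 ≥ 5 — FAILS

The relation fails at x = 0, so x = 0 is a counterexample.

Answer: No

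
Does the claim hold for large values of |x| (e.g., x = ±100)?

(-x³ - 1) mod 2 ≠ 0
x = 100: LHS = (-100³ - 1) mod 2 = (-1000001) mod 2 = 1; 1 ≠ 0 — holds
x = -100: LHS = (-(-100)³ - 1) mod 2 = 999999 mod 2 = 1; 1 ≠ 0 — holds

Answer: Yes, holds for both x = 100 and x = -100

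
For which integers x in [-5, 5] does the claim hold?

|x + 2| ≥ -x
Holds for: {-1, 0, 1, 2, 3, 4, 5}
Fails for: {-5, -4, -3, -2}

Answer: {-1, 0, 1, 2, 3, 4, 5}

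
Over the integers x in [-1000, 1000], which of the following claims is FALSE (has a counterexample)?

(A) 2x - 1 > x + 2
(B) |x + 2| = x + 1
(A) x = 0: LHS = 2·0 - 1 = -1, RHS = 0 + 2 = 2; -1 > 2 — FAILS
(B) x = 0: LHS = |0 + 2| = |2| = 2, RHS = 0 + 1 = 1; 2 = 1 — FAILS

Answer: Both A and B are false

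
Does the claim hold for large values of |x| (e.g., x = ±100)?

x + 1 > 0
x = 100: LHS = 100 + 1 = 101; 101 > 0 — holds
x = -100: LHS = (-100) + 1 = -99; -99 > 0 — FAILS

Answer: Partially: holds for x = 100, fails for x = -100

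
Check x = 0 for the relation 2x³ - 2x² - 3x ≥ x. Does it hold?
x = 0: LHS = 2·0³ - 2·0² - 3·0 = 0; 0 ≥ 0 — holds

The relation is satisfied at x = 0.

Answer: Yes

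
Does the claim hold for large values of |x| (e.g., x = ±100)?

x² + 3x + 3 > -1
x = 100: LHS = 100² + 3·100 + 3 = 10303; 10303 > -1 — holds
x = -100: LHS = (-100)² + 3·(-100) + 3 = 9703; 9703 > -1 — holds

Answer: Yes, holds for both x = 100 and x = -100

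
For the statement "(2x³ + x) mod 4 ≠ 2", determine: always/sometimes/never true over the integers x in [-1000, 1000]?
Holds at x = 0: LHS = (2·0³ + 0) mod 4 = 0 mod 4 = 0; 0 ≠ 2 — holds
Fails at x = 2: LHS = (2·2³ + 2) mod 4 = 18 mod 4 = 2; 2 ≠ 2 — FAILS
It is satisfied by some integers in the range but not all.

Answer: Sometimes true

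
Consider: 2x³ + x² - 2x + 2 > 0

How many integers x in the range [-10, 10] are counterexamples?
Counterexamples in [-10, 10]: {-10, -9, -8, -7, -6, -5, -4, -3, -2}.

Counting them gives 9 values.

Answer: 9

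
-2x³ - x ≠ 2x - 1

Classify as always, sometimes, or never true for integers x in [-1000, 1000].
Track d = LHS − RHS over the integers in [-1000, 1000]. Equality would need d = 0, but d changes sign only between consecutive integers, jumping over 0:
x = 0: LHS = -2·0³ - 0 = 0, RHS = 2·0 - 1 = -1; 0 ≠ -1 — holds  (d = 1)
x = 1: LHS = -2·1³ - 1 = -3, RHS = 2·1 - 1 = 1; -3 ≠ 1 — holds  (d = -4)
Away from these crossings d keeps a constant sign, and checking every integer in [-1000, 1000] confirms d ≠ 0 throughout. Hence the two sides are never equal, so the relation holds for every integer in [-1000, 1000].

No counterexample exists.

Answer: Always true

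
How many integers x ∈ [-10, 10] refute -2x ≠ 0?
Counterexamples in [-10, 10]: {0}.

Counting them gives 1 values.

Answer: 1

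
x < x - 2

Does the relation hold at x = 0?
x = 0: RHS = 0 - 2 = -2; 0 < -2 — FAILS

The relation fails at x = 0, so x = 0 is a counterexample.

Answer: No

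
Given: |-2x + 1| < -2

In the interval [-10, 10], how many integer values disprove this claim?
Counterexamples in [-10, 10]: {-10, -9, -8, -7, -6, -5, -4, -3, -2, -1, 0, 1, 2, 3, 4, 5, 6, 7, 8, 9, 10}.

Counting them gives 21 values.

Answer: 21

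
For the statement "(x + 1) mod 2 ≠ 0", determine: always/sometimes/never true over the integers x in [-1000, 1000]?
Holds at x = 0: LHS = (0 + 1) mod 2 = 1 mod 2 = 1; 1 ≠ 0 — holds
Fails at x = 1: LHS = (1 + 1) mod 2 = 2 mod 2 = 0; 0 ≠ 0 — FAILS
It is satisfied by some integers in the range but not all.

Answer: Sometimes true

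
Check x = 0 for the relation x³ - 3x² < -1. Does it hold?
x = 0: LHS = 0³ - 3·0² = 0; 0 < -1 — FAILS

The relation fails at x = 0, so x = 0 is a counterexample.

Answer: No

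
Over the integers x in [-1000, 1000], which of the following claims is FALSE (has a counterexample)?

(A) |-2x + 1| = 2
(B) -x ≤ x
(A) x = 0: LHS = |-2·0 + 1| = |1| = 1; 1 = 2 — FAILS
(B) x = -1: LHS = -(-1) = 1; 1 ≤ -1 — FAILS

Answer: Both A and B are false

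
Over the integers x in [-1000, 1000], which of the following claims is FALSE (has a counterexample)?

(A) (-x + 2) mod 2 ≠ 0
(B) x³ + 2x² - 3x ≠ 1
(A) x = 0: LHS = (-0 + 2) mod 2 = 2 mod 2 = 0; 0 ≠ 0 — FAILS

(B) Track d = LHS − RHS over the integers in [-1000, 1000]. Equality would need d = 0, but d changes sign only between consecutive integers, jumping over 0:
x = -3: LHS = (-3)³ + 2·(-3)² - 3·(-3) = 0; 0 ≠ 1 — holds  (d = -1)
x = -2: LHS = (-2)³ + 2·(-2)² - 3·(-2) = 6; 6 ≠ 1 — holds  (d = 5)
x = -1: LHS = (-1)³ + 2·(-1)² - 3·(-1) = 4; 4 ≠ 1 — holds  (d = 3)
x = 0: LHS = 0³ + 2·0² - 3·0 = 0; 0 ≠ 1 — holds  (d = -1)
x = 1: LHS = 1³ + 2·1² - 3·1 = 0; 0 ≠ 1 — holds  (d = -1)
x = 2: LHS = 2³ + 2·2² - 3·2 = 10; 10 ≠ 1 — holds  (d = 9)
Away from these crossings d keeps a constant sign, and checking every integer in [-1000, 1000] confirms d ≠ 0 throughout. Hence the two sides are never equal, so the relation holds for every integer in [-1000, 1000].

Only (A) has a counterexample.

Answer: A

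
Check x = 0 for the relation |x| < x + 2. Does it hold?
x = 0: LHS = |0| = 0, RHS = 0 + 2 = 2; 0 < 2 — holds

The relation is satisfied at x = 0.

Answer: Yes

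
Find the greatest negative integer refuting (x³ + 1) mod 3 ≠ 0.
Testing negative integers from -1 downward:
x = -1: LHS = ((-1)³ + 1) mod 3 = 0 mod 3 = 0; 0 ≠ 0 — FAILS  ← closest negative counterexample to 0

Answer: x = -1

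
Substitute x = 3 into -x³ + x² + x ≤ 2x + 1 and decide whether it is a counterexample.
Substitute x = 3 into the relation:
x = 3: LHS = -3³ + 3² + 3 = -15, RHS = 2·3 + 1 = 7; -15 ≤ 7 — holds

The claim holds here, so x = 3 is not a counterexample. (A counterexample exists elsewhere, e.g. x = -1.)

Answer: No, x = 3 is not a counterexample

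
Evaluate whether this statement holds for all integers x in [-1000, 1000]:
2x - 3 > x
The claim fails at x = 0:
x = 0: LHS = 2·0 - 3 = -3; -3 > 0 — FAILS

Because a single integer refutes it, the statement is false.

Answer: False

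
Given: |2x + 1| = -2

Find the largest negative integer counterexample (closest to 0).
Testing negative integers from -1 downward:
x = -1: LHS = |2·(-1) + 1| = |-1| = 1; 1 = -2 — FAILS  ← closest negative counterexample to 0

Answer: x = -1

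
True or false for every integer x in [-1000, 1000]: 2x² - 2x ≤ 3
The claim fails at x = -1:
x = -1: LHS = 2·(-1)² - 2·(-1) = 4; 4 ≤ 3 — FAILS

Because a single integer refutes it, the statement is false.

Answer: False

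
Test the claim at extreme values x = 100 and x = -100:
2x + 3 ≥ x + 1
x = 100: LHS = 2·100 + 3 = 203, RHS = 100 + 1 = 101; 203 ≥ 101 — holds
x = -100: LHS = 2·(-100) + 3 = -197, RHS = (-100) + 1 = -99; -197 ≥ -99 — FAILS

Answer: Partially: holds for x = 100, fails for x = -100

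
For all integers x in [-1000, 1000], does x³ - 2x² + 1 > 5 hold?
The claim fails at x = 0:
x = 0: LHS = 0³ - 2·0² + 1 = 1; 1 > 5 — FAILS

Because a single integer refutes it, the statement is false.

Answer: False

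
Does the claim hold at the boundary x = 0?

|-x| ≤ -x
x = 0: LHS = |-0| = |0| = 0, RHS = -0 = 0; 0 ≤ 0 — holds

The relation is satisfied at x = 0.

Answer: Yes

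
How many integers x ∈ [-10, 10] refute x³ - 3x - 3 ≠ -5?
Counterexamples in [-10, 10]: {-2, 1}.

Counting them gives 2 values.

Answer: 2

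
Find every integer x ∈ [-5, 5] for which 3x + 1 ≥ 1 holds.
Holds for: {0, 1, 2, 3, 4, 5}
Fails for: {-5, -4, -3, -2, -1}

Answer: {0, 1, 2, 3, 4, 5}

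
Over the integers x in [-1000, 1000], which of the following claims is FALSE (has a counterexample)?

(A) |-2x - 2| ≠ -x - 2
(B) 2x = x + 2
(A) Over all integers in [-1000, 1000], LHS − RHS is always positive; it is smallest at x = -1, where it equals 1:
x = -1: LHS = |-2·(-1) - 2| = |0| = 0, RHS = -(-1) - 2 = -1; 0 ≠ -1 — holds
At the ends of the range:
x = -1000: LHS = |-2·(-1000) - 2| = |1998| = 1998, RHS = -(-1000) - 2 = 998; 1998 ≠ 998 — holds
x = 1000: LHS = |-2·1000 - 2| = |-2002| = 2002, RHS = -1000 - 2 = -1002; 2002 ≠ -1002 — holds
Hence LHS − RHS is never 0, i.e. the two sides are never equal, so the relation holds for every integer in [-1000, 1000].

(B) x = 0: LHS = 2·0 = 0, RHS = 0 + 2 = 2; 0 = 2 — FAILS

Only (B) has a counterexample.

Answer: B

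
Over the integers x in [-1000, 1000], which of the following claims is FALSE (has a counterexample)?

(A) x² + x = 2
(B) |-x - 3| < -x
(A) x = 0: LHS = 0² + 0 = 0; 0 = 2 — FAILS
(B) x = 0: LHS = |-0 - 3| = |-3| = 3, RHS = -0 = 0; 3 < 0 — FAILS

Answer: Both A and B are false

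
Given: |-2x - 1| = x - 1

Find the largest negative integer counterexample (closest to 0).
Testing negative integers from -1 downward:
x = -1: LHS = |-2·(-1) - 1| = |1| = 1, RHS = (-1) - 1 = -2; 1 = -2 — FAILS  ← closest negative counterexample to 0

Answer: x = -1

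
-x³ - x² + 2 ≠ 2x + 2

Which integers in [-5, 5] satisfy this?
Holds for: {-5, -4, -3, -2, -1, 1, 2, 3, 4, 5}
Fails for: {0}

Answer: {-5, -4, -3, -2, -1, 1, 2, 3, 4, 5}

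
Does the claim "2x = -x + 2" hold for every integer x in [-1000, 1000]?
The claim fails at x = 0:
x = 0: LHS = 2·0 = 0, RHS = -0 + 2 = 2; 0 = 2 — FAILS

Because a single integer refutes it, the statement is false.

Answer: False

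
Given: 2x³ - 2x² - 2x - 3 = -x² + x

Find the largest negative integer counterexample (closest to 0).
Testing negative integers from -1 downward:
x = -1: LHS = 2·(-1)³ - 2·(-1)² - 2·(-1) - 3 = -5, RHS = -(-1)² + (-1) = -2; -5 = -2 — FAILS  ← closest negative counterexample to 0

Answer: x = -1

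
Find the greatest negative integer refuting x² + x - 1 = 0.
Testing negative integers from -1 downward:
x = -1: LHS = (-1)² + (-1) - 1 = -1; -1 = 0 — FAILS  ← closest negative counterexample to 0

Answer: x = -1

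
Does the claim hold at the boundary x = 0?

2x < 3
x = 0: LHS = 2·0 = 0; 0 < 3 — holds

The relation is satisfied at x = 0.

Answer: Yes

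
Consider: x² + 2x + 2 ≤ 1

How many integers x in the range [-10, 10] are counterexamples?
Counterexamples in [-10, 10]: {-10, -9, -8, -7, -6, -5, -4, -3, -2, 0, 1, 2, 3, 4, 5, 6, 7, 8, 9, 10}.

Counting them gives 20 values.

Answer: 20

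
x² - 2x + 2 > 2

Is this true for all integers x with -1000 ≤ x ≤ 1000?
The claim fails at x = 0:
x = 0: LHS = 0² - 2·0 + 2 = 2; 2 > 2 — FAILS

Because a single integer refutes it, the statement is false.

Answer: False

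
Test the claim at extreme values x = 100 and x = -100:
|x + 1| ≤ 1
x = 100: LHS = |100 + 1| = |101| = 101; 101 ≤ 1 — FAILS
x = -100: LHS = |(-100) + 1| = |-99| = 99; 99 ≤ 1 — FAILS

Answer: No, fails for both x = 100 and x = -100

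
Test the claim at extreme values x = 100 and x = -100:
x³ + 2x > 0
x = 100: LHS = 100³ + 2·100 = 1000200; 1000200 > 0 — holds
x = -100: LHS = (-100)³ + 2·(-100) = -1000200; -1000200 > 0 — FAILS

Answer: Partially: holds for x = 100, fails for x = -100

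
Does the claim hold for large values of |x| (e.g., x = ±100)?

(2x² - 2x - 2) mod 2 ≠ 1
x = 100: LHS = (2·100² - 2·100 - 2) mod 2 = 19798 mod 2 = 0; 0 ≠ 1 — holds
x = -100: LHS = (2·(-100)² - 2·(-100) - 2) mod 2 = 20198 mod 2 = 0; 0 ≠ 1 — holds

Answer: Yes, holds for both x = 100 and x = -100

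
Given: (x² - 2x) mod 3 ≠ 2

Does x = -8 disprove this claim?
Substitute x = -8 into the relation:
x = -8: LHS = ((-8)² - 2·(-8)) mod 3 = 80 mod 3 = 2; 2 ≠ 2 — FAILS

Since the claim fails at x = -8, this value is a counterexample.

Answer: Yes, x = -8 is a counterexample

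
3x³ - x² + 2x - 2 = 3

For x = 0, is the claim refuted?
Substitute x = 0 into the relation:
x = 0: LHS = 3·0³ - 0² + 2·0 - 2 = -2; -2 = 3 — FAILS

Since the claim fails at x = 0, this value is a counterexample.

Answer: Yes, x = 0 is a counterexample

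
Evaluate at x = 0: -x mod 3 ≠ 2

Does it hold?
x = 0: LHS = (-0) mod 3 = 0 mod 3 = 0; 0 ≠ 2 — holds

The relation is satisfied at x = 0.

Answer: Yes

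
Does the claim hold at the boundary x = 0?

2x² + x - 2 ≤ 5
x = 0: LHS = 2·0² + 0 - 2 = -2; -2 ≤ 5 — holds

The relation is satisfied at x = 0.

Answer: Yes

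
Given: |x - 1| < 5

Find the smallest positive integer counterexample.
Testing positive integers:
x = 1: LHS = |1 - 1| = |0| = 0; 0 < 5 — holds
x = 2: LHS = |2 - 1| = |1| = 1; 1 < 5 — holds
x = 3: LHS = |3 - 1| = |2| = 2; 2 < 5 — holds
x = 4: LHS = |4 - 1| = |3| = 3; 3 < 5 — holds
x = 5: LHS = |5 - 1| = |4| = 4; 4 < 5 — holds
x = 6: LHS = |6 - 1| = |5| = 5; 5 < 5 — FAILS  ← smallest positive counterexample

Answer: x = 6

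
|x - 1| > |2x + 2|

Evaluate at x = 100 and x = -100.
x = 100: LHS = |100 - 1| = |99| = 99, RHS = |2·100 + 2| = |202| = 202; 99 > 202 — FAILS
x = -100: LHS = |(-100) - 1| = |-101| = 101, RHS = |2·(-100) + 2| = |-198| = 198; 101 > 198 — FAILS

Answer: No, fails for both x = 100 and x = -100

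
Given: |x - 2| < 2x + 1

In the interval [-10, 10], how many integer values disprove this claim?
Counterexamples in [-10, 10]: {-10, -9, -8, -7, -6, -5, -4, -3, -2, -1, 0}.

Counting them gives 11 values.

Answer: 11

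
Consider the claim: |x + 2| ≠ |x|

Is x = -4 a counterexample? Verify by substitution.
Substitute x = -4 into the relation:
x = -4: LHS = |(-4) + 2| = |-2| = 2, RHS = |-4| = 4; 2 ≠ 4 — holds

The claim holds here, so x = -4 is not a counterexample. (A counterexample exists elsewhere, e.g. x = -1.)

Answer: No, x = -4 is not a counterexample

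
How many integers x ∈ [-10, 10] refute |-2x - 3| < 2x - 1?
Counterexamples in [-10, 10]: {-10, -9, -8, -7, -6, -5, -4, -3, -2, -1, 0, 1, 2, 3, 4, 5, 6, 7, 8, 9, 10}.

Counting them gives 21 values.

Answer: 21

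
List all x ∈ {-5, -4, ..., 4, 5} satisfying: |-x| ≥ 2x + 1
Holds for: {-5, -4, -3, -2, -1}
Fails for: {0, 1, 2, 3, 4, 5}

Answer: {-5, -4, -3, -2, -1}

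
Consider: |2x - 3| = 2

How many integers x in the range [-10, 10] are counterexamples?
Counterexamples in [-10, 10]: {-10, -9, -8, -7, -6, -5, -4, -3, -2, -1, 0, 1, 2, 3, 4, 5, 6, 7, 8, 9, 10}.

Counting them gives 21 values.

Answer: 21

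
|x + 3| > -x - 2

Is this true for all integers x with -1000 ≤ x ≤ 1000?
The claim fails at x = -3:
x = -3: LHS = |(-3) + 3| = |0| = 0, RHS = -(-3) - 2 = 1; 0 > 1 — FAILS

Because a single integer refutes it, the statement is false.

Answer: False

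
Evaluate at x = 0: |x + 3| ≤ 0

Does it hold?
x = 0: LHS = |0 + 3| = |3| = 3; 3 ≤ 0 — FAILS

The relation fails at x = 0, so x = 0 is a counterexample.

Answer: No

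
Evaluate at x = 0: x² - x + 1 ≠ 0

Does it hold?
x = 0: LHS = 0² - 0 + 1 = 1; 1 ≠ 0 — holds

The relation is satisfied at x = 0.

Answer: Yes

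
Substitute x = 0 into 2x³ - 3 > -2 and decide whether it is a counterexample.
Substitute x = 0 into the relation:
x = 0: LHS = 2·0³ - 3 = -3; -3 > -2 — FAILS

Since the claim fails at x = 0, this value is a counterexample.

Answer: Yes, x = 0 is a counterexample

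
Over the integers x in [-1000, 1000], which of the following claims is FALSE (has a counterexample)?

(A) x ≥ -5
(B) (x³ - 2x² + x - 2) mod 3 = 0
(A) x = -6: -6 ≥ -5 — FAILS
(B) x = 0: LHS = (0³ - 2·0² + 0 - 2) mod 3 = (-2) mod 3 = 1; 1 = 0 — FAILS

Answer: Both A and B are false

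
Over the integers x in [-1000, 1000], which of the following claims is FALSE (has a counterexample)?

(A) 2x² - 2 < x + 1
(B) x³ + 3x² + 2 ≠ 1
(A) x = -1: LHS = 2·(-1)² - 2 = 0, RHS = (-1) + 1 = 0; 0 < 0 — FAILS

(B) Track d = LHS − RHS over the integers in [-1000, 1000]. Equality would need d = 0, but d changes sign only between consecutive integers, jumping over 0:
x = -4: LHS = (-4)³ + 3·(-4)² + 2 = -14; -14 ≠ 1 — holds  (d = -15)
x = -3: LHS = (-3)³ + 3·(-3)² + 2 = 2; 2 ≠ 1 — holds  (d = 1)
Away from these crossings d keeps a constant sign, and checking every integer in [-1000, 1000] confirms d ≠ 0 throughout. Hence the two sides are never equal, so the relation holds for every integer in [-1000, 1000].

Only (A) has a counterexample.

Answer: A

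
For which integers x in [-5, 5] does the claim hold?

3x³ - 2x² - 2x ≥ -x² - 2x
Holds for: {0, 1, 2, 3, 4, 5}
Fails for: {-5, -4, -3, -2, -1}

Answer: {0, 1, 2, 3, 4, 5}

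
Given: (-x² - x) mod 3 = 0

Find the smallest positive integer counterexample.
Testing positive integers:
x = 1: LHS = (-1² - 1) mod 3 = (-2) mod 3 = 1; 1 = 0 — FAILS  ← smallest positive counterexample

Answer: x = 1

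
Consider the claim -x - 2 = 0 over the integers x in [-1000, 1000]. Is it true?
The claim fails at x = 0:
x = 0: LHS = -0 - 2 = -2; -2 = 0 — FAILS

Because a single integer refutes it, the statement is false.

Answer: False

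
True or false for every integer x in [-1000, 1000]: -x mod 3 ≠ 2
The claim fails at x = 1:
x = 1: LHS = (-1) mod 3 = 2; 2 ≠ 2 — FAILS

Because a single integer refutes it, the statement is false.

Answer: False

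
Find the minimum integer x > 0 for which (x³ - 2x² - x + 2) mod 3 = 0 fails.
Testing positive integers:
x = 1: LHS = (1³ - 2·1² - 1 + 2) mod 3 = 0 mod 3 = 0; 0 = 0 — holds
x = 2: LHS = (2³ - 2·2² - 2 + 2) mod 3 = 0 mod 3 = 0; 0 = 0 — holds
x = 3: LHS = (3³ - 2·3² - 3 + 2) mod 3 = 8 mod 3 = 2; 2 = 0 — FAILS  ← smallest positive counterexample

Answer: x = 3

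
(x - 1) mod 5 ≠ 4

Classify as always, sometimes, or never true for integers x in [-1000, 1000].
Holds at x = 1: LHS = (1 - 1) mod 5 = 0 mod 5 = 0; 0 ≠ 4 — holds
Fails at x = 0: LHS = (0 - 1) mod 5 = (-1) mod 5 = 4; 4 ≠ 4 — FAILS
It is satisfied by some integers in the range but not all.

Answer: Sometimes true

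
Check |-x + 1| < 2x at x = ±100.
x = 100: LHS = |-100 + 1| = |-99| = 99, RHS = 2·100 = 200; 99 < 200 — holds
x = -100: LHS = |-(-100) + 1| = |101| = 101, RHS = 2·(-100) = -200; 101 < -200 — FAILS

Answer: Partially: holds for x = 100, fails for x = -100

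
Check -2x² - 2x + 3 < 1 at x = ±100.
x = 100: LHS = -2·100² - 2·100 + 3 = -20197; -20197 < 1 — holds
x = -100: LHS = -2·(-100)² - 2·(-100) + 3 = -19797; -19797 < 1 — holds

Answer: Yes, holds for both x = 100 and x = -100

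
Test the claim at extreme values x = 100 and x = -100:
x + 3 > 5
x = 100: LHS = 100 + 3 = 103; 103 > 5 — holds
x = -100: LHS = (-100) + 3 = -97; -97 > 5 — FAILS

Answer: Partially: holds for x = 100, fails for x = -100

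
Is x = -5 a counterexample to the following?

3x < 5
Substitute x = -5 into the relation:
x = -5: LHS = 3·(-5) = -15; -15 < 5 — holds

The claim holds here, so x = -5 is not a counterexample. (A counterexample exists elsewhere, e.g. x = 2.)

Answer: No, x = -5 is not a counterexample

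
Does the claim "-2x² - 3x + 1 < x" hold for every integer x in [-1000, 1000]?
The claim fails at x = 0:
x = 0: LHS = -2·0² - 3·0 + 1 = 1; 1 < 0 — FAILS

Because a single integer refutes it, the statement is false.

Answer: False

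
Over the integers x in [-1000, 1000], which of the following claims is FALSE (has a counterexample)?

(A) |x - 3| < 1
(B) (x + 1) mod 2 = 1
(A) x = 0: LHS = |0 - 3| = |-3| = 3; 3 < 1 — FAILS
(B) x = 1: LHS = (1 + 1) mod 2 = 2 mod 2 = 0; 0 = 1 — FAILS

Answer: Both A and B are false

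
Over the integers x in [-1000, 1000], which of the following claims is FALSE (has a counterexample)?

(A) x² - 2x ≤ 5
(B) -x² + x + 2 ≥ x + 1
(A) x = -2: LHS = (-2)² - 2·(-2) = 8; 8 ≤ 5 — FAILS
(B) x = 2: LHS = -2² + 2 + 2 = 0, RHS = 2 + 1 = 3; 0 ≥ 3 — FAILS

Answer: Both A and B are false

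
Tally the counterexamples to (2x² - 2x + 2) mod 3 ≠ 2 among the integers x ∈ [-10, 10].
Counterexamples in [-10, 10]: {-9, -8, -6, -5, -3, -2, 0, 1, 3, 4, 6, 7, 9, 10}.

Counting them gives 14 values.

Answer: 14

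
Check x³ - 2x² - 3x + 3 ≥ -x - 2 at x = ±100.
x = 100: LHS = 100³ - 2·100² - 3·100 + 3 = 979703, RHS = -100 - 2 = -102; 979703 ≥ -102 — holds
x = -100: LHS = (-100)³ - 2·(-100)² - 3·(-100) + 3 = -1019697, RHS = -(-100) - 2 = 98; -1019697 ≥ 98 — FAILS

Answer: Partially: holds for x = 100, fails for x = -100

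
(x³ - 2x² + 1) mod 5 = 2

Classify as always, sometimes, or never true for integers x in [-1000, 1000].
For a polynomial with integer coefficients, its value mod 5 depends only on x mod 5, so it suffices to check one representative of each residue class, x = 0, 1, 2, 3, 4:
x = 0: LHS = (0³ - 2·0² + 1) mod 5 = 1 mod 5 = 1; 1 = 2 — FAILS
x = 1: LHS = (1³ - 2·1² + 1) mod 5 = 0 mod 5 = 0; 0 = 2 — FAILS
x = 2: LHS = (2³ - 2·2² + 1) mod 5 = 1 mod 5 = 1; 1 = 2 — FAILS
x = 3: LHS = (3³ - 2·3² + 1) mod 5 = 10 mod 5 = 0; 0 = 2 — FAILS
x = 4: LHS = (4³ - 2·4² + 1) mod 5 = 33 mod 5 = 3; 3 = 2 — FAILS
The relation fails in every residue class, so the claimed relation (=) fails for every integer in [-1000, 1000].

No integer in the range satisfies it.

Answer: Never true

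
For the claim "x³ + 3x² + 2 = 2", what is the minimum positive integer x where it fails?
Testing positive integers:
x = 1: LHS = 1³ + 3·1² + 2 = 6; 6 = 2 — FAILS  ← smallest positive counterexample

Answer: x = 1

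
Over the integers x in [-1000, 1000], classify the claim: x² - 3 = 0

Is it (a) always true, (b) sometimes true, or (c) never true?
Track d = LHS − RHS over the integers in [-1000, 1000]. Equality would need d = 0, but d changes sign only between consecutive integers, jumping over 0:
x = -2: LHS = (-2)² - 3 = 1; 1 = 0 — FAILS  (d = 1)
x = -1: LHS = (-1)² - 3 = -2; -2 = 0 — FAILS  (d = -2)
x = 1: LHS = 1² - 3 = -2; -2 = 0 — FAILS  (d = -2)
x = 2: LHS = 2² - 3 = 1; 1 = 0 — FAILS  (d = 1)
Away from these crossings d keeps a constant sign, and checking every integer in [-1000, 1000] confirms d ≠ 0 throughout. Hence the two sides are never equal, so the claimed relation (=) fails for every integer in [-1000, 1000].

No integer in the range satisfies it.

Answer: Never true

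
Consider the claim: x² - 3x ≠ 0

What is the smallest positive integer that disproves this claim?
Testing positive integers:
x = 1: LHS = 1² - 3·1 = -2; -2 ≠ 0 — holds
x = 2: LHS = 2² - 3·2 = -2; -2 ≠ 0 — holds
x = 3: LHS = 3² - 3·3 = 0; 0 ≠ 0 — FAILS  ← smallest positive counterexample

Answer: x = 3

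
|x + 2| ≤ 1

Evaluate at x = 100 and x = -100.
x = 100: LHS = |100 + 2| = |102| = 102; 102 ≤ 1 — FAILS
x = -100: LHS = |(-100) + 2| = |-98| = 98; 98 ≤ 1 — FAILS

Answer: No, fails for both x = 100 and x = -100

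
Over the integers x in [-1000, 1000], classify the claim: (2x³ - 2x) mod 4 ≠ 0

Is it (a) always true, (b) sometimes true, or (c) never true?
For a polynomial with integer coefficients, its value mod 4 depends only on x mod 4, so it suffices to check one representative of each residue class, x = 0, 1, 2, 3:
x = 0: LHS = (2·0³ - 2·0) mod 4 = 0 mod 4 = 0; 0 ≠ 0 — FAILS
x = 1: LHS = (2·1³ - 2·1) mod 4 = 0 mod 4 = 0; 0 ≠ 0 — FAILS
x = 2: LHS = (2·2³ - 2·2) mod 4 = 12 mod 4 = 0; 0 ≠ 0 — FAILS
x = 3: LHS = (2·3³ - 2·3) mod 4 = 48 mod 4 = 0; 0 ≠ 0 — FAILS
The relation fails in every residue class, so the claimed relation (≠) fails for every integer in [-1000, 1000].

No integer in the range satisfies it.

Answer: Never true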